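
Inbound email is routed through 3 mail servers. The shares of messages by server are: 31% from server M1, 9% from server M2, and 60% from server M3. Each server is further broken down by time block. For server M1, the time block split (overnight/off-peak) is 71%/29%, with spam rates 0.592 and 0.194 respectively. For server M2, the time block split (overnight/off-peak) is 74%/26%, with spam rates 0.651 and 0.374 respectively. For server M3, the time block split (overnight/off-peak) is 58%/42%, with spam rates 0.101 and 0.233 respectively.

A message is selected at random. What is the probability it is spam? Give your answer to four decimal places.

0.2937

P(S|M1) = 0.71·0.592 + 0.29·0.194 = 0.42032 + 0.05626 = 0.47658
P(S|M2) = 0.74·0.651 + 0.26·0.374 = 0.48174 + 0.09724 = 0.57898
P(S|M3) = 0.58·0.101 + 0.42·0.233 = 0.05858 + 0.09786 = 0.15644
Then overall,
P(S) = 0.31·0.47658 + 0.09·0.57898 + 0.6·0.15644
      = 0.1477398 + 0.0521082 + 0.093864 = 0.293712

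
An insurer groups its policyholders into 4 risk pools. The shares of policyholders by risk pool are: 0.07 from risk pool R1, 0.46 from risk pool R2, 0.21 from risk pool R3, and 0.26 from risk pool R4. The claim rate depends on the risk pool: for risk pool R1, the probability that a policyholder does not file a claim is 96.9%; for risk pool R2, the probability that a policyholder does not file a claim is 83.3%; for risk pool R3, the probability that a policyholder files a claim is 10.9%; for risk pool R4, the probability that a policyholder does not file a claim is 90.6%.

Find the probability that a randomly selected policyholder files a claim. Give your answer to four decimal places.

P(C) ≈ 0.1263

P(C|R1) = 1 − 0.969 = 0.031.
P(C|R2) = 1 − 0.833 = 0.167.
P(C|R4) = 1 − 0.906 = 0.094.
By the law of total probability,
P(C) = P(C|R1)·P(R1) + P(C|R2)·P(R2) + P(C|R3)·P(R3) + P(C|R4)·P(R4)
      = 0.031·0.07 + 0.167·0.46 + 0.109·0.21 + 0.094·0.26
      = 0.00217 + 0.07682 + 0.02289 + 0.02444 = 0.12632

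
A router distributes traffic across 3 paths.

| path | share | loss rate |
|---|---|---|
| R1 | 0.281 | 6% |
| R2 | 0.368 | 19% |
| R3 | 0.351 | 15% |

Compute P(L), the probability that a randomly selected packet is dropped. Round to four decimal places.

0.1394

By the law of total probability,
P(L) = P(L|R1)·P(R1) + P(L|R2)·P(R2) + P(L|R3)·P(R3)
      = 0.06·0.281 + 0.19·0.368 + 0.15·0.351
      = 0.01686 + 0.06992 + 0.05265 = 0.13943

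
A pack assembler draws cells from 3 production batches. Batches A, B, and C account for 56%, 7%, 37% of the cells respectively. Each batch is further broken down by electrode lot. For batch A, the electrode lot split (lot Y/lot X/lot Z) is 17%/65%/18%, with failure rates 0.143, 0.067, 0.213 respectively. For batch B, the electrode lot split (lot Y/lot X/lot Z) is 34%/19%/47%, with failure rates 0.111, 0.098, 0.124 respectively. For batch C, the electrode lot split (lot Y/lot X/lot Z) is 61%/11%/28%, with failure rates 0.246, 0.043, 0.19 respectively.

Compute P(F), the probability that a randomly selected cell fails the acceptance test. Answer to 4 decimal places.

0.1445

P(F|A) = 0.17·0.143 + 0.65·0.067 + 0.18·0.213 = 0.02431 + 0.04355 + 0.03834 = 0.1062
P(F|B) = 0.34·0.111 + 0.19·0.098 + 0.47·0.124 = 0.03774 + 0.01862 + 0.05828 = 0.11464
P(F|C) = 0.61·0.246 + 0.11·0.043 + 0.28·0.19 = 0.15006 + 0.00473 + 0.0532 = 0.20799
By total probability over the outer partition,
P(F) = 0.56·0.1062 + 0.07·0.11464 + 0.37·0.20799
      = 0.059472 + 0.0080248 + 0.0769563 = 0.1444531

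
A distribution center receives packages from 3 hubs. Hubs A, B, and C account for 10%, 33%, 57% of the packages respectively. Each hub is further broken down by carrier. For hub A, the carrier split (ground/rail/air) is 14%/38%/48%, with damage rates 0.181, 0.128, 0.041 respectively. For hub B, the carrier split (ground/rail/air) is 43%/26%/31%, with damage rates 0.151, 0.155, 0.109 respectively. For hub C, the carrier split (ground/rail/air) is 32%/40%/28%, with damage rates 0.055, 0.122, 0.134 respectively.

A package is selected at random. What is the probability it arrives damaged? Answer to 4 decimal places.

P(D|A) = 0.14·0.181 + 0.38·0.128 + 0.48·0.041 = 0.02534 + 0.04864 + 0.01968 = 0.09366
P(D|B) = 0.43·0.151 + 0.26·0.155 + 0.31·0.109 = 0.06493 + 0.0403 + 0.03379 = 0.13902
P(D|C) = 0.32·0.055 + 0.4·0.122 + 0.28·0.134 = 0.0176 + 0.0488 + 0.03752 = 0.10392
By total probability over the outer partition,
P(D) = 0.1·0.09366 + 0.33·0.13902 + 0.57·0.10392
      = 0.009366 + 0.0458766 + 0.0592344 = 0.114477

P(D) ≈ 0.1145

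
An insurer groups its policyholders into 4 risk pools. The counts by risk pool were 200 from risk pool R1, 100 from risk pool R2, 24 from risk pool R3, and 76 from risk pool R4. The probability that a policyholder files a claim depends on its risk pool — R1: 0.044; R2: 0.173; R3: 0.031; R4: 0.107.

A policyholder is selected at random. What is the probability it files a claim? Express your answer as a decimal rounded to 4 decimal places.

0.0874

Total: 200 + 100 + 24 + 76 = 400.
P(R1) = 200/400 = 0.5. P(R2) = 100/400 = 0.25. P(R3) = 24/400 = 0.06. P(R4) = 76/400 = 0.19.
Using total probability over the partition,
P(C) = P(C|R1)·P(R1) + P(C|R2)·P(R2) + P(C|R3)·P(R3) + P(C|R4)·P(R4)
      = 0.044·0.5 + 0.173·0.25 + 0.031·0.06 + 0.107·0.19
      = 0.022 + 0.04325 + 0.00186 + 0.02033 = 0.08744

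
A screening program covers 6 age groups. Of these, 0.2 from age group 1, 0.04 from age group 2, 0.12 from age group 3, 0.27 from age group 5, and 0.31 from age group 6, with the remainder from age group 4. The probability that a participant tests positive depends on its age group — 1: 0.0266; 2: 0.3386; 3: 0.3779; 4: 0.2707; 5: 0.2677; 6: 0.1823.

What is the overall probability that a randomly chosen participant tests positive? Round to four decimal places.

P(T) ≈ 0.2092

P(4) = 1 − (0.2 + 0.04 + 0.12 + 0.27 + 0.31) = 0.06.
P(T) = P(T|1)·P(1) + P(T|2)·P(2) + P(T|3)·P(3) + P(T|4)·P(4) + P(T|5)·P(5) + P(T|6)·P(6)
      = 0.0266·0.2 + 0.3386·0.04 + 0.3779·0.12 + 0.2707·0.06 + 0.2677·0.27 + 0.1823·0.31
      = 0.00532 + 0.013544 + 0.045348 + 0.016242 + 0.072279 + 0.056513 = 0.209246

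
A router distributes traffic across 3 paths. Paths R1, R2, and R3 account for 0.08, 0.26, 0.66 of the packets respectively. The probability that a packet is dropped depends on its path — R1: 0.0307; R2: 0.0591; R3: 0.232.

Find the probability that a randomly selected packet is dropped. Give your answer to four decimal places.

P(L) = P(L|R1)·P(R1) + P(L|R2)·P(R2) + P(L|R3)·P(R3)
      = 0.0307·0.08 + 0.0591·0.26 + 0.232·0.66
      = 0.002456 + 0.015366 + 0.15312 = 0.170942

P(L) ≈ 0.1709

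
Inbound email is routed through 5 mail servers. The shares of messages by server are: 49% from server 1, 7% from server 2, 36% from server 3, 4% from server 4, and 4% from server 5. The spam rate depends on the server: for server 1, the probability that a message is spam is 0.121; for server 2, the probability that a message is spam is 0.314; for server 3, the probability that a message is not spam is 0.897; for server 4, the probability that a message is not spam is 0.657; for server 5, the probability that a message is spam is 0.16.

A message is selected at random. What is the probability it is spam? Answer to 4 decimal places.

0.1385

P(S|3) = 1 − 0.897 = 0.103.
P(S|4) = 1 − 0.657 = 0.343.
P(S) = P(S|1)·P(1) + P(S|2)·P(2) + P(S|3)·P(3) + P(S|4)·P(4) + P(S|5)·P(5)
      = 0.121·0.49 + 0.314·0.07 + 0.103·0.36 + 0.343·0.04 + 0.16·0.04
      = 0.05929 + 0.02198 + 0.03708 + 0.01372 + 0.0064 = 0.13847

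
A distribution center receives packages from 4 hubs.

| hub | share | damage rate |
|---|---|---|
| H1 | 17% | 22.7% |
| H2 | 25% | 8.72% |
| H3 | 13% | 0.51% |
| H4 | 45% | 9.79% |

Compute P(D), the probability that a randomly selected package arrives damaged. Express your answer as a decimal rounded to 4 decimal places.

Summing over the partition,
P(D) = P(D|H1)·P(H1) + P(D|H2)·P(H2) + P(D|H3)·P(H3) + P(D|H4)·P(H4)
      = 0.227·0.17 + 0.0872·0.25 + 0.0051·0.13 + 0.0979·0.45
      = 0.03859 + 0.0218 + 0.000663 + 0.044055 = 0.105108

P(D) ≈ 0.1051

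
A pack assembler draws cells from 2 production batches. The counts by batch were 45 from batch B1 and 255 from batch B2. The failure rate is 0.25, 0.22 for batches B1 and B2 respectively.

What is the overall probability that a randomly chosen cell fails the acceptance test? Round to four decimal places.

P(F) ≈ 0.2245

Total: 45 + 255 = 300.
P(B1) = 45/300 = 0.15. P(B2) = 255/300 = 0.85.
Using total probability over the partition,
P(F) = P(F|B1)·P(B1) + P(F|B2)·P(B2)
      = 0.25·0.15 + 0.22·0.85
      = 0.0375 + 0.187 = 0.2245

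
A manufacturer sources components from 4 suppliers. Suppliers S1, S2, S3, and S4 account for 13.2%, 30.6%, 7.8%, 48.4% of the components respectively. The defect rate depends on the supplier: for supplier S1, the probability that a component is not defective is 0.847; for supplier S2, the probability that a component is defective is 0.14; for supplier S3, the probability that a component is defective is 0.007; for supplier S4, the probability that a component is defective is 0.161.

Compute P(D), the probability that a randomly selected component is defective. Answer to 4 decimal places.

0.1415

P(D|S1) = 1 − 0.847 = 0.153.
P(D) = P(D|S1)·P(S1) + P(D|S2)·P(S2) + P(D|S3)·P(S3) + P(D|S4)·P(S4)
      = 0.153·0.132 + 0.14·0.306 + 0.007·0.078 + 0.161·0.484
      = 0.020196 + 0.04284 + 0.000546 + 0.077924 = 0.141506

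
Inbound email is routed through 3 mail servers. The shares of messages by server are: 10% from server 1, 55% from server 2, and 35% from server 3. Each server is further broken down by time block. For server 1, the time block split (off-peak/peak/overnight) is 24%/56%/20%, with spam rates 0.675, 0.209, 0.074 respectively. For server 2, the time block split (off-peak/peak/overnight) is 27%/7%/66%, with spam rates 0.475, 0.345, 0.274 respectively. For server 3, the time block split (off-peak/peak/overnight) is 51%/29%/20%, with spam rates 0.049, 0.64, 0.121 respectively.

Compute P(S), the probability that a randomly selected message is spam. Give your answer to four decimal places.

P(S|1) = 0.24·0.675 + 0.56·0.209 + 0.2·0.074 = 0.162 + 0.11704 + 0.0148 = 0.29384
P(S|2) = 0.27·0.475 + 0.07·0.345 + 0.66·0.274 = 0.12825 + 0.02415 + 0.18084 = 0.33324
P(S|3) = 0.51·0.049 + 0.29·0.64 + 0.2·0.121 = 0.02499 + 0.1856 + 0.0242 = 0.23479
By total probability over the outer partition,
P(S) = 0.1·0.29384 + 0.55·0.33324 + 0.35·0.23479
      = 0.029384 + 0.183282 + 0.0821765 = 0.2948425

0.2948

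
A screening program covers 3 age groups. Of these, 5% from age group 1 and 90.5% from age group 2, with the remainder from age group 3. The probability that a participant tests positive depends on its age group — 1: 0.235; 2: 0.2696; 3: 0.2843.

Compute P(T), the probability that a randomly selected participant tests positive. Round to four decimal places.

P(T) ≈ 0.2685

P(3) = 1 − (0.05 + 0.905) = 0.045.
P(T) = P(T|1)·P(1) + P(T|2)·P(2) + P(T|3)·P(3)
      = 0.235·0.05 + 0.2696·0.905 + 0.2843·0.045
      = 0.01175 + 0.243988 + 0.0127935 = 0.2685315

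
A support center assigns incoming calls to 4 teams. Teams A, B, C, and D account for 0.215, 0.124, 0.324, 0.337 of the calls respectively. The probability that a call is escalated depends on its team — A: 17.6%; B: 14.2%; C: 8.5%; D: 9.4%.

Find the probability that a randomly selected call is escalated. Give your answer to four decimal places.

P(E) = P(E|A)·P(A) + P(E|B)·P(B) + P(E|C)·P(C) + P(E|D)·P(D)
      = 0.176·0.215 + 0.142·0.124 + 0.085·0.324 + 0.094·0.337
      = 0.03784 + 0.017608 + 0.02754 + 0.031678 = 0.114666

0.1147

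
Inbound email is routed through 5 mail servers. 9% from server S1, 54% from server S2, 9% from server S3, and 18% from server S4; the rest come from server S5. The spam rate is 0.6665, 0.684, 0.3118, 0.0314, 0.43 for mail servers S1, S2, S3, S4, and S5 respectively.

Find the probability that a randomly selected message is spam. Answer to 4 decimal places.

P(S5) = 1 − (0.09 + 0.54 + 0.09 + 0.18) = 0.1.
Using total probability over the partition,
P(S) = P(S|S1)·P(S1) + P(S|S2)·P(S2) + P(S|S3)·P(S3) + P(S|S4)·P(S4) + P(S|S5)·P(S5)
      = 0.6665·0.09 + 0.684·0.54 + 0.3118·0.09 + 0.0314·0.18 + 0.43·0.1
      = 0.059985 + 0.36936 + 0.028062 + 0.005652 + 0.043 = 0.506059

0.5061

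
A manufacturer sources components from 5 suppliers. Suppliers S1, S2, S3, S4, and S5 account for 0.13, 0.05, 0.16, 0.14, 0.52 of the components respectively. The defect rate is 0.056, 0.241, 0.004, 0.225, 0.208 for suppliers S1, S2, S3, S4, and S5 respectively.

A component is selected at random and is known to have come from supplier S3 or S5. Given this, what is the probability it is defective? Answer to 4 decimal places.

Let S = {S3, S5}.
P(S) = 0.16 + 0.52 = 0.68.
P(D ∩ S) = 0.004·0.16 + 0.208·0.52 = 0.00064 + 0.10816 = 0.1088.
P(D | S) = 0.1088 / 0.68 = 0.160000…

P(D|S) ≈ 0.1600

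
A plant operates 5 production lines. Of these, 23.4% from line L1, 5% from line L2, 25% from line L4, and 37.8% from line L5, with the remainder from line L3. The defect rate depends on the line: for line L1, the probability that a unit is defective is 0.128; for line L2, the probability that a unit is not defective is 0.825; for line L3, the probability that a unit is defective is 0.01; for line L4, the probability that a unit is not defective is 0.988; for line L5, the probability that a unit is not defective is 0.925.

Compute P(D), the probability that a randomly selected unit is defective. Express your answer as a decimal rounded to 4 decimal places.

P(D) ≈ 0.0709

P(L3) = 1 − (0.234 + 0.05 + 0.25 + 0.378) = 0.088.
P(D|L2) = 1 − 0.825 = 0.175.
P(D|L4) = 1 − 0.988 = 0.012.
P(D|L5) = 1 − 0.925 = 0.075.
P(D) = P(D|L1)·P(L1) + P(D|L2)·P(L2) + P(D|L3)·P(L3) + P(D|L4)·P(L4) + P(D|L5)·P(L5)
      = 0.128·0.234 + 0.175·0.05 + 0.01·0.088 + 0.012·0.25 + 0.075·0.378
      = 0.029952 + 0.00875 + 0.00088 + 0.003 + 0.02835 = 0.070932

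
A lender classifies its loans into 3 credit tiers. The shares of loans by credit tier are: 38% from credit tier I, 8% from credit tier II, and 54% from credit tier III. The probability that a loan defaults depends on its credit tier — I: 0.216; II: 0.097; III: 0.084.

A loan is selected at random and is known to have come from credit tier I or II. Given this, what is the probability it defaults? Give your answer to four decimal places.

Let S = {I, II}.
P(S) = 0.38 + 0.08 = 0.46.
P(D ∩ S) = 0.216·0.38 + 0.097·0.08 = 0.08208 + 0.00776 = 0.08984.
P(D | S) = 0.08984 / 0.46 = 0.195304…

P(D|S) ≈ 0.1953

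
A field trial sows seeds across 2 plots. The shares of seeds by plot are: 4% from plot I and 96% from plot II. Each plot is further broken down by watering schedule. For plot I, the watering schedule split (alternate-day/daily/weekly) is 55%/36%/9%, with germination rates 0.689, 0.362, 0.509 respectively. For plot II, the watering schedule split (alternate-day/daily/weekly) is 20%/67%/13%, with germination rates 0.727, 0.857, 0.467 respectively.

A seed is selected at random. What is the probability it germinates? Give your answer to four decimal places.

P(G|I) = 0.55·0.689 + 0.36·0.362 + 0.09·0.509 = 0.37895 + 0.13032 + 0.04581 = 0.55508
P(G|II) = 0.2·0.727 + 0.67·0.857 + 0.13·0.467 = 0.1454 + 0.57419 + 0.06071 = 0.7803
By total probability over the outer partition,
P(G) = 0.04·0.55508 + 0.96·0.7803
      = 0.0222032 + 0.749088 = 0.7712912

P(G) ≈ 0.7713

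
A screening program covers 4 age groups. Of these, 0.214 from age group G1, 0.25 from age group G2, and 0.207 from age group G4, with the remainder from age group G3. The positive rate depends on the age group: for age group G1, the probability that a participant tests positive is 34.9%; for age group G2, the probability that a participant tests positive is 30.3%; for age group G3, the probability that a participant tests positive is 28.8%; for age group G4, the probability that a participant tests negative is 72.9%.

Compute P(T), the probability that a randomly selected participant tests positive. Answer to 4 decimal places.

P(G3) = 1 − (0.214 + 0.25 + 0.207) = 0.329.
P(T|G4) = 1 − 0.729 = 0.271.
Summing over the partition,
P(T) = P(T|G1)·P(G1) + P(T|G2)·P(G2) + P(T|G3)·P(G3) + P(T|G4)·P(G4)
      = 0.349·0.214 + 0.303·0.25 + 0.288·0.329 + 0.271·0.207
      = 0.074686 + 0.07575 + 0.094752 + 0.056097 = 0.301285

P(T) ≈ 0.3013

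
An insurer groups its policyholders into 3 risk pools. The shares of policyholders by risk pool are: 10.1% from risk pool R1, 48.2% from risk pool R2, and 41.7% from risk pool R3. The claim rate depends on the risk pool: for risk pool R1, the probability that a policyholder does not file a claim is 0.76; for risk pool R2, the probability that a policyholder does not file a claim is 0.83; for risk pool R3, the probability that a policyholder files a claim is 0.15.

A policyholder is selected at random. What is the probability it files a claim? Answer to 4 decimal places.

P(C|R1) = 1 − 0.76 = 0.24.
P(C|R2) = 1 − 0.83 = 0.17.
P(C) = P(C|R1)·P(R1) + P(C|R2)·P(R2) + P(C|R3)·P(R3)
      = 0.24·0.101 + 0.17·0.482 + 0.15·0.417
      = 0.02424 + 0.08194 + 0.06255 = 0.16873

0.1687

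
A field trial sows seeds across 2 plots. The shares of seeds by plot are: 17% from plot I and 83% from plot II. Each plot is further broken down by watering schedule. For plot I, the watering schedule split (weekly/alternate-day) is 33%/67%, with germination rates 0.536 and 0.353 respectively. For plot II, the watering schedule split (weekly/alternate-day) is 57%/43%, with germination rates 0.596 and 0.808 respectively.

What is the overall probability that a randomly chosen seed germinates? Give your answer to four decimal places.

0.6406

P(G|I) = 0.33·0.536 + 0.67·0.353 = 0.17688 + 0.23651 = 0.41339
P(G|II) = 0.57·0.596 + 0.43·0.808 = 0.33972 + 0.34744 = 0.68716
Then overall,
P(G) = 0.17·0.41339 + 0.83·0.68716
      = 0.0702763 + 0.5703428 = 0.6406191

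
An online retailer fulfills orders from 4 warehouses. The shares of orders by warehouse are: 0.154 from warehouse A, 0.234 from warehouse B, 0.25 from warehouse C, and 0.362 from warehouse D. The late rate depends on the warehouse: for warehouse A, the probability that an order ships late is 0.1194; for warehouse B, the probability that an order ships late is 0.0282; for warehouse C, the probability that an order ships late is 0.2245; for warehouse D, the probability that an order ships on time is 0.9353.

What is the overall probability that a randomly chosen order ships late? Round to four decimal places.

0.1045

P(L|D) = 1 − 0.9353 = 0.0647.
P(L) = P(L|A)·P(A) + P(L|B)·P(B) + P(L|C)·P(C) + P(L|D)·P(D)
      = 0.1194·0.154 + 0.0282·0.234 + 0.2245·0.25 + 0.0647·0.362
      = 0.0183876 + 0.0065988 + 0.056125 + 0.0234214 = 0.1045328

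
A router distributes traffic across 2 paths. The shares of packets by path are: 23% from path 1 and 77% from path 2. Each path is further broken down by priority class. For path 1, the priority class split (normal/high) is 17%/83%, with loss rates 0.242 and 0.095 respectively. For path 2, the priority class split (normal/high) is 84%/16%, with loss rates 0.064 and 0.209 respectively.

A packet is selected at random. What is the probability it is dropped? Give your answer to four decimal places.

0.0947

P(L|1) = 0.17·0.242 + 0.83·0.095 = 0.04114 + 0.07885 = 0.11999
P(L|2) = 0.84·0.064 + 0.16·0.209 = 0.05376 + 0.03344 = 0.0872
Then overall,
P(L) = 0.23·0.11999 + 0.77·0.0872
      = 0.0275977 + 0.067144 = 0.0947417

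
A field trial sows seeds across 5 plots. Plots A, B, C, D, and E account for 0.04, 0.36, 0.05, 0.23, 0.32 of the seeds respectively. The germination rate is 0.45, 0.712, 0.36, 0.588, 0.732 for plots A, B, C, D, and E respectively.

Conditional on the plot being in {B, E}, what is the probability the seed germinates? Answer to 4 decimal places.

Let S = {B, E}.
P(S) = 0.36 + 0.32 = 0.68.
P(G ∩ S) = 0.712·0.36 + 0.732·0.32 = 0.25632 + 0.23424 = 0.49056.
P(G | S) = 0.49056 / 0.68 = 0.721412…

P(G|S) ≈ 0.7214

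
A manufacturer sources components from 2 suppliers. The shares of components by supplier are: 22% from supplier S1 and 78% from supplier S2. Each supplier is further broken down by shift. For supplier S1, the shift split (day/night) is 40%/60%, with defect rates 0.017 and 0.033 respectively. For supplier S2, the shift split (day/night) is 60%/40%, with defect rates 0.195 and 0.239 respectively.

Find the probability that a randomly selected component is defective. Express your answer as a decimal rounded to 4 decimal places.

P(D) ≈ 0.1717

P(D|S1) = 0.4·0.017 + 0.6·0.033 = 0.0068 + 0.0198 = 0.0266
P(D|S2) = 0.6·0.195 + 0.4·0.239 = 0.117 + 0.0956 = 0.2126
Then overall,
P(D) = 0.22·0.0266 + 0.78·0.2126
      = 0.005852 + 0.165828 = 0.17168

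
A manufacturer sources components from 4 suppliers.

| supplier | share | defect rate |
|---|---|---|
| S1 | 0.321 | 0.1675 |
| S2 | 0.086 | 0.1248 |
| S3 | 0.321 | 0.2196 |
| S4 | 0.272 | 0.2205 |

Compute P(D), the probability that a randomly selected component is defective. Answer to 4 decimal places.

Using total probability over the partition,
P(D) = P(D|S1)·P(S1) + P(D|S2)·P(S2) + P(D|S3)·P(S3) + P(D|S4)·P(S4)
      = 0.1675·0.321 + 0.1248·0.086 + 0.2196·0.321 + 0.2205·0.272
      = 0.0537675 + 0.0107328 + 0.0704916 + 0.059976 = 0.1949679

0.1950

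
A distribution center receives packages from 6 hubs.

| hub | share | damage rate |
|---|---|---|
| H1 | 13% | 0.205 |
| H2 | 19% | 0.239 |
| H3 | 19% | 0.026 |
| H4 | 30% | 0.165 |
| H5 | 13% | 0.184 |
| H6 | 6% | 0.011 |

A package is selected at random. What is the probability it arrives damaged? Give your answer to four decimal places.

0.1511

Summing over the partition,
P(D) = P(D|H1)·P(H1) + P(D|H2)·P(H2) + P(D|H3)·P(H3) + P(D|H4)·P(H4) + P(D|H5)·P(H5) + P(D|H6)·P(H6)
      = 0.205·0.13 + 0.239·0.19 + 0.026·0.19 + 0.165·0.3 + 0.184·0.13 + 0.011·0.06
      = 0.02665 + 0.04541 + 0.00494 + 0.0495 + 0.02392 + 0.00066 = 0.15108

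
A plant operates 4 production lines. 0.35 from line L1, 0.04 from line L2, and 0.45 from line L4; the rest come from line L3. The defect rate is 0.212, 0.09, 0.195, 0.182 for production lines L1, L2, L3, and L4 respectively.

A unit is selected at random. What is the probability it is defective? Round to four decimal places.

P(D) ≈ 0.1909

P(L3) = 1 − (0.35 + 0.04 + 0.45) = 0.16.
By the law of total probability,
P(D) = P(D|L1)·P(L1) + P(D|L2)·P(L2) + P(D|L3)·P(L3) + P(D|L4)·P(L4)
      = 0.212·0.35 + 0.09·0.04 + 0.195·0.16 + 0.182·0.45
      = 0.0742 + 0.0036 + 0.0312 + 0.0819 = 0.1909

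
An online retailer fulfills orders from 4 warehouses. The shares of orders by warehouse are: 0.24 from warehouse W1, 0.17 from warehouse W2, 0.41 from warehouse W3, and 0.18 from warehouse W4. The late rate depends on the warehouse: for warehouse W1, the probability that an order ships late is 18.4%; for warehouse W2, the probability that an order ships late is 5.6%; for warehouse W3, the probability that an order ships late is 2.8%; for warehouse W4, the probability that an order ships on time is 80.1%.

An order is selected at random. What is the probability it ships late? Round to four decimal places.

P(L|W4) = 1 − 0.801 = 0.199.
Summing over the partition,
P(L) = P(L|W1)·P(W1) + P(L|W2)·P(W2) + P(L|W3)·P(W3) + P(L|W4)·P(W4)
      = 0.184·0.24 + 0.056·0.17 + 0.028·0.41 + 0.199·0.18
      = 0.04416 + 0.00952 + 0.01148 + 0.03582 = 0.10098

P(L) ≈ 0.1010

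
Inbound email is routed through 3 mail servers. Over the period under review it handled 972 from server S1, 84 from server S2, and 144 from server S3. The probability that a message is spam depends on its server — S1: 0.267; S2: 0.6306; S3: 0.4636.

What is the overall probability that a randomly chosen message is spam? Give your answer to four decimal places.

Total: 972 + 84 + 144 = 1200.
P(S1) = 972/1200 = 0.81. P(S2) = 84/1200 = 0.07. P(S3) = 144/1200 = 0.12.
P(S) = P(S|S1)·P(S1) + P(S|S2)·P(S2) + P(S|S3)·P(S3)
      = 0.267·0.81 + 0.6306·0.07 + 0.4636·0.12
      = 0.21627 + 0.044142 + 0.055632 = 0.316044

0.3160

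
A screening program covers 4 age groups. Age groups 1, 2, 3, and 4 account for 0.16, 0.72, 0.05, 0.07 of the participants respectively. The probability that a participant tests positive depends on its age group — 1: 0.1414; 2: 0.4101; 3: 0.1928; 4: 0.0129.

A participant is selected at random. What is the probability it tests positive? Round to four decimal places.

P(T) ≈ 0.3284

Using total probability over the partition,
P(T) = P(T|1)·P(1) + P(T|2)·P(2) + P(T|3)·P(3) + P(T|4)·P(4)
      = 0.1414·0.16 + 0.4101·0.72 + 0.1928·0.05 + 0.0129·0.07
      = 0.022624 + 0.295272 + 0.00964 + 0.000903 = 0.328439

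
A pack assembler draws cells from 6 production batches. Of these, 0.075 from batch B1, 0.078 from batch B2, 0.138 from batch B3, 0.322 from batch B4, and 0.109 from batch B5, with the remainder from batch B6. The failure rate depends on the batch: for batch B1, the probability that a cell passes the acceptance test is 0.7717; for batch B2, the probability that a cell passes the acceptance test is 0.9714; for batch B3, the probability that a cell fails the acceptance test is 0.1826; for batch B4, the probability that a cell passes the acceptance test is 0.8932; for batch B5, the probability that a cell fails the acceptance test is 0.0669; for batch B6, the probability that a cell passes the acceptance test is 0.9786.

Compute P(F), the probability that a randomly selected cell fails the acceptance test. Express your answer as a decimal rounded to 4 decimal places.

0.0922

P(B6) = 1 − (0.075 + 0.078 + 0.138 + 0.322 + 0.109) = 0.278.
P(F|B1) = 1 − 0.7717 = 0.2283.
P(F|B2) = 1 − 0.9714 = 0.0286.
P(F|B4) = 1 − 0.8932 = 0.1068.
P(F|B6) = 1 − 0.9786 = 0.0214.
P(F) = P(F|B1)·P(B1) + P(F|B2)·P(B2) + P(F|B3)·P(B3) + P(F|B4)·P(B4) + P(F|B5)·P(B5) + P(F|B6)·P(B6)
      = 0.2283·0.075 + 0.0286·0.078 + 0.1826·0.138 + 0.1068·0.322 + 0.0669·0.109 + 0.0214·0.278
      = 0.0171225 + 0.0022308 + 0.0251988 + 0.0343896 + 0.0072921 + 0.0059492 = 0.092183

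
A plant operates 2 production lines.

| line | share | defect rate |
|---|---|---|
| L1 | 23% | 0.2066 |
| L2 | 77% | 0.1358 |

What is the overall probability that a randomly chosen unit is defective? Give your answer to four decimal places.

P(D) ≈ 0.1521

P(D) = P(D|L1)·P(L1) + P(D|L2)·P(L2)
      = 0.2066·0.23 + 0.1358·0.77
      = 0.047518 + 0.104566 = 0.152084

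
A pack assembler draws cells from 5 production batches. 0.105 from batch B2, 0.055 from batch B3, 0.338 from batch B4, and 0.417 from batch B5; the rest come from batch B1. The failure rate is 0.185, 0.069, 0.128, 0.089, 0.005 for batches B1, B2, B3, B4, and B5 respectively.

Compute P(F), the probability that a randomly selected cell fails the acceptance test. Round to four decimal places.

0.0622

P(B1) = 1 − (0.105 + 0.055 + 0.338 + 0.417) = 0.085.
Summing over the partition,
P(F) = P(F|B1)·P(B1) + P(F|B2)·P(B2) + P(F|B3)·P(B3) + P(F|B4)·P(B4) + P(F|B5)·P(B5)
      = 0.185·0.085 + 0.069·0.105 + 0.128·0.055 + 0.089·0.338 + 0.005·0.417
      = 0.015725 + 0.007245 + 0.00704 + 0.030082 + 0.002085 = 0.062177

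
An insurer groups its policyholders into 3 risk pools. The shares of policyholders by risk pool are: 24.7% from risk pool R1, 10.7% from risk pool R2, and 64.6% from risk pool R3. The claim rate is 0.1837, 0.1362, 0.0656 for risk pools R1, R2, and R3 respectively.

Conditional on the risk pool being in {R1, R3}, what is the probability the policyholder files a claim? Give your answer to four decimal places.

P(C|S) ≈ 0.0983

Let S = {R1, R3}.
P(S) = 0.247 + 0.646 = 0.893.
P(C ∩ S) = 0.1837·0.247 + 0.0656·0.646 = 0.0453739 + 0.0423776 = 0.0877515.
P(C | S) = 0.0877515 / 0.893 = 0.098266…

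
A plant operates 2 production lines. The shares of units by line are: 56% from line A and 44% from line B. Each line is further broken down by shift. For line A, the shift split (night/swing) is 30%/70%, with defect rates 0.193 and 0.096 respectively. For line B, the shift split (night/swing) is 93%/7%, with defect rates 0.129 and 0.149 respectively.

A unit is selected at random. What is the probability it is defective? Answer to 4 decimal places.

P(D|A) = 0.3·0.193 + 0.7·0.096 = 0.0579 + 0.0672 = 0.1251
P(D|B) = 0.93·0.129 + 0.07·0.149 = 0.11997 + 0.01043 = 0.1304
By total probability over the outer partition,
P(D) = 0.56·0.1251 + 0.44·0.1304
      = 0.070056 + 0.057376 = 0.127432

0.1274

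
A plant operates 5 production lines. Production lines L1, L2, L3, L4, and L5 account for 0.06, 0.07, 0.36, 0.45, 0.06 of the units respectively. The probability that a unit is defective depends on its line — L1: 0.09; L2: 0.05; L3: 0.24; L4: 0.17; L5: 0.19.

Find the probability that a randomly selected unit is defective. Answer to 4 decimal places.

0.1832

P(D) = P(D|L1)·P(L1) + P(D|L2)·P(L2) + P(D|L3)·P(L3) + P(D|L4)·P(L4) + P(D|L5)·P(L5)
      = 0.09·0.06 + 0.05·0.07 + 0.24·0.36 + 0.17·0.45 + 0.19·0.06
      = 0.0054 + 0.0035 + 0.0864 + 0.0765 + 0.0114 = 0.1832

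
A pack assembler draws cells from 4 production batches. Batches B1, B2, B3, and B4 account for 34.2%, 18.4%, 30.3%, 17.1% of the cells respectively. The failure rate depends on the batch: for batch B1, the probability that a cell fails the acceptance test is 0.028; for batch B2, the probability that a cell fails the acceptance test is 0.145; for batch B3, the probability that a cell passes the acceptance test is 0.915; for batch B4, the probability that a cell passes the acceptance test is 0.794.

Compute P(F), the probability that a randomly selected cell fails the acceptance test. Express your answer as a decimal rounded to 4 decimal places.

P(F) ≈ 0.0972

P(F|B3) = 1 − 0.915 = 0.085.
P(F|B4) = 1 − 0.794 = 0.206.
P(F) = P(F|B1)·P(B1) + P(F|B2)·P(B2) + P(F|B3)·P(B3) + P(F|B4)·P(B4)
      = 0.028·0.342 + 0.145·0.184 + 0.085·0.303 + 0.206·0.171
      = 0.009576 + 0.02668 + 0.025755 + 0.035226 = 0.097237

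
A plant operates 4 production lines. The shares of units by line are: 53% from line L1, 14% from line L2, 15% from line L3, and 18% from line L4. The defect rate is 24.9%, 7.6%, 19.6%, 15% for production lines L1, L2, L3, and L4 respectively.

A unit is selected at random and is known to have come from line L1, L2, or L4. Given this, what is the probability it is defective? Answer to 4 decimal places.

Let S = {L1, L2, L4}.
P(S) = 0.53 + 0.14 + 0.18 = 0.85.
P(D ∩ S) = 0.249·0.53 + 0.076·0.14 + 0.15·0.18 = 0.13197 + 0.01064 + 0.027 = 0.16961.
P(D | S) = 0.16961 / 0.85 = 0.199541…

0.1995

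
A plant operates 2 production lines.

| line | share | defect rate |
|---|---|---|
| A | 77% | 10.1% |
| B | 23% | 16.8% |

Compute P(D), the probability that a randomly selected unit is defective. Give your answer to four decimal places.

P(D) ≈ 0.1164

P(D) = P(D|A)·P(A) + P(D|B)·P(B)
      = 0.101·0.77 + 0.168·0.23
      = 0.07777 + 0.03864 = 0.11641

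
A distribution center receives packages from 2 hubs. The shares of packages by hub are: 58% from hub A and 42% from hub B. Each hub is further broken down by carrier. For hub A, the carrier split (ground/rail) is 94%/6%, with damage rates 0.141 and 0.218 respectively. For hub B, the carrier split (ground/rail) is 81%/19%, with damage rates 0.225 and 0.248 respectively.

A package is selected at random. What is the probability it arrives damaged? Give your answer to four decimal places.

0.1808

P(D|A) = 0.94·0.141 + 0.06·0.218 = 0.13254 + 0.01308 = 0.14562
P(D|B) = 0.81·0.225 + 0.19·0.248 = 0.18225 + 0.04712 = 0.22937
Then overall,
P(D) = 0.58·0.14562 + 0.42·0.22937
      = 0.0844596 + 0.0963354 = 0.180795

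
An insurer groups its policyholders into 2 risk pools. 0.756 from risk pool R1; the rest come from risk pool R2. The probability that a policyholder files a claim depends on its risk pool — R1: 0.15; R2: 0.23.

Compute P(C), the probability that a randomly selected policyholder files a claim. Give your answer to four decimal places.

0.1695

P(R2) = 1 − (0.756) = 0.244.
By the law of total probability,
P(C) = P(C|R1)·P(R1) + P(C|R2)·P(R2)
      = 0.15·0.756 + 0.23·0.244
      = 0.1134 + 0.05612 = 0.16952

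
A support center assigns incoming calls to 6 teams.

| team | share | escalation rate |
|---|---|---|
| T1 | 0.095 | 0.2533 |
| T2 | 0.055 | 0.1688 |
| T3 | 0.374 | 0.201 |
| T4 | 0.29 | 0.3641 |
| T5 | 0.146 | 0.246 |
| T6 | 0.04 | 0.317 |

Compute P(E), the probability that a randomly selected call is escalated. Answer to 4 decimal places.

P(E) ≈ 0.2627

P(E) = P(E|T1)·P(T1) + P(E|T2)·P(T2) + P(E|T3)·P(T3) + P(E|T4)·P(T4) + P(E|T5)·P(T5) + P(E|T6)·P(T6)
      = 0.2533·0.095 + 0.1688·0.055 + 0.201·0.374 + 0.3641·0.29 + 0.246·0.146 + 0.317·0.04
      = 0.0240635 + 0.009284 + 0.075174 + 0.105589 + 0.035916 + 0.01268 = 0.2627065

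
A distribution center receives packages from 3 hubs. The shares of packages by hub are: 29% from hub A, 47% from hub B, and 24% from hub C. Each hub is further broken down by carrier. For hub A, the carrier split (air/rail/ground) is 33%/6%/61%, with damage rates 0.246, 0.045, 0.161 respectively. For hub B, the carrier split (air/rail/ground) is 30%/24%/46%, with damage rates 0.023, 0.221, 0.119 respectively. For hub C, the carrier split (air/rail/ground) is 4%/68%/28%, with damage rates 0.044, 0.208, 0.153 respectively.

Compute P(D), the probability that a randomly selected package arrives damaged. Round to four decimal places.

P(D) ≈ 0.1514

P(D|A) = 0.33·0.246 + 0.06·0.045 + 0.61·0.161 = 0.08118 + 0.0027 + 0.09821 = 0.18209
P(D|B) = 0.3·0.023 + 0.24·0.221 + 0.46·0.119 = 0.0069 + 0.05304 + 0.05474 = 0.11468
P(D|C) = 0.04·0.044 + 0.68·0.208 + 0.28·0.153 = 0.00176 + 0.14144 + 0.04284 = 0.18604
Then overall,
P(D) = 0.29·0.18209 + 0.47·0.11468 + 0.24·0.18604
      = 0.0528061 + 0.0538996 + 0.0446496 = 0.1513553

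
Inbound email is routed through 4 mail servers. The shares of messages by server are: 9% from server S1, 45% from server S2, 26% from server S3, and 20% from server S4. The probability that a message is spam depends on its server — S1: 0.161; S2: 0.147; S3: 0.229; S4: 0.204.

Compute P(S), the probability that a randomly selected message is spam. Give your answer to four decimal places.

P(S) ≈ 0.1810

P(S) = P(S|S1)·P(S1) + P(S|S2)·P(S2) + P(S|S3)·P(S3) + P(S|S4)·P(S4)
      = 0.161·0.09 + 0.147·0.45 + 0.229·0.26 + 0.204·0.2
      = 0.01449 + 0.06615 + 0.05954 + 0.0408 = 0.18098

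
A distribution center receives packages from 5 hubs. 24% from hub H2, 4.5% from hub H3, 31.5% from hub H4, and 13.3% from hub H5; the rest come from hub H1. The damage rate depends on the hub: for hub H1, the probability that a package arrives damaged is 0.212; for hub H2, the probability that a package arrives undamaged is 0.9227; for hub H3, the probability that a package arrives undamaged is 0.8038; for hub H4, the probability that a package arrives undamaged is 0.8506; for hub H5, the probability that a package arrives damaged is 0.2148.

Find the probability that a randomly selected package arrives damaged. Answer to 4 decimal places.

P(D) ≈ 0.1596

P(H1) = 1 − (0.24 + 0.045 + 0.315 + 0.133) = 0.267.
P(D|H2) = 1 − 0.9227 = 0.0773.
P(D|H3) = 1 − 0.8038 = 0.1962.
P(D|H4) = 1 − 0.8506 = 0.1494.
P(D) = P(D|H1)·P(H1) + P(D|H2)·P(H2) + P(D|H3)·P(H3) + P(D|H4)·P(H4) + P(D|H5)·P(H5)
      = 0.212·0.267 + 0.0773·0.24 + 0.1962·0.045 + 0.1494·0.315 + 0.2148·0.133
      = 0.056604 + 0.018552 + 0.008829 + 0.047061 + 0.0285684 = 0.1596144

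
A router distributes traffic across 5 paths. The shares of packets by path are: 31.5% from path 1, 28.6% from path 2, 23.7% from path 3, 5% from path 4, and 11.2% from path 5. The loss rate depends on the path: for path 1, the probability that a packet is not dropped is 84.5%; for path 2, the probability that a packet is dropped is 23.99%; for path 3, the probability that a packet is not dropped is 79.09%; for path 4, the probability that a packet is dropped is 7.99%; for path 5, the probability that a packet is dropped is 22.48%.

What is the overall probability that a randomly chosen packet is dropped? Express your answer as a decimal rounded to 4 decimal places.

P(L) ≈ 0.1962

P(L|1) = 1 − 0.845 = 0.155.
P(L|3) = 1 − 0.7909 = 0.2091.
P(L) = P(L|1)·P(1) + P(L|2)·P(2) + P(L|3)·P(3) + P(L|4)·P(4) + P(L|5)·P(5)
      = 0.155·0.315 + 0.2399·0.286 + 0.2091·0.237 + 0.0799·0.05 + 0.2248·0.112
      = 0.048825 + 0.0686114 + 0.0495567 + 0.003995 + 0.0251776 = 0.1961657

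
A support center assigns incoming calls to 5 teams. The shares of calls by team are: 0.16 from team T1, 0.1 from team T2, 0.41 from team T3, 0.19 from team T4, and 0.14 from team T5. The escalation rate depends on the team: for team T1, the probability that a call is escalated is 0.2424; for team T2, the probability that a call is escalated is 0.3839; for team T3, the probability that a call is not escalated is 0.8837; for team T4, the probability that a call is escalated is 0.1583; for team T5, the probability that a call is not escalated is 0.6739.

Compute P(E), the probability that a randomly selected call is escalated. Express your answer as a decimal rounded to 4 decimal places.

P(E) ≈ 0.2006

P(E|T3) = 1 − 0.8837 = 0.1163.
P(E|T5) = 1 − 0.6739 = 0.3261.
Summing over the partition,
P(E) = P(E|T1)·P(T1) + P(E|T2)·P(T2) + P(E|T3)·P(T3) + P(E|T4)·P(T4) + P(E|T5)·P(T5)
      = 0.2424·0.16 + 0.3839·0.1 + 0.1163·0.41 + 0.1583·0.19 + 0.3261·0.14
      = 0.038784 + 0.03839 + 0.047683 + 0.030077 + 0.045654 = 0.200588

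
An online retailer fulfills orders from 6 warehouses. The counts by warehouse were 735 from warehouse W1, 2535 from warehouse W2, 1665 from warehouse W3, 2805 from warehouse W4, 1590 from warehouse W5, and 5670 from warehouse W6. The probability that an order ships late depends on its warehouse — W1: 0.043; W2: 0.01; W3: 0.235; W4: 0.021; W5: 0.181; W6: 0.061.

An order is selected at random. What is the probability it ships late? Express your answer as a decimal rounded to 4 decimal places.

Total: 735 + 2535 + 1665 + 2805 + 1590 + 5670 = 15000.
P(W1) = 735/15000 = 0.049. P(W2) = 2535/15000 = 0.169. P(W3) = 1665/15000 = 0.111. P(W4) = 2805/15000 = 0.187. P(W5) = 1590/15000 = 0.106. P(W6) = 5670/15000 = 0.378.
P(L) = P(L|W1)·P(W1) + P(L|W2)·P(W2) + P(L|W3)·P(W3) + P(L|W4)·P(W4) + P(L|W5)·P(W5) + P(L|W6)·P(W6)
      = 0.043·0.049 + 0.01·0.169 + 0.235·0.111 + 0.021·0.187 + 0.181·0.106 + 0.061·0.378
      = 0.002107 + 0.00169 + 0.026085 + 0.003927 + 0.019186 + 0.023058 = 0.076053

0.0761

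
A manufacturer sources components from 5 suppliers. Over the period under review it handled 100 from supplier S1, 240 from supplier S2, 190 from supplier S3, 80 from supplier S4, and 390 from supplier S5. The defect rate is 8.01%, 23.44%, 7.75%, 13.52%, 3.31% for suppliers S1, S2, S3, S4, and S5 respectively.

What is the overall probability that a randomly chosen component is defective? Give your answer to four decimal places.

Total: 100 + 240 + 190 + 80 + 390 = 1000.
P(S1) = 100/1000 = 0.1. P(S2) = 240/1000 = 0.24. P(S3) = 190/1000 = 0.19. P(S4) = 80/1000 = 0.08. P(S5) = 390/1000 = 0.39.
P(D) = P(D|S1)·P(S1) + P(D|S2)·P(S2) + P(D|S3)·P(S3) + P(D|S4)·P(S4) + P(D|S5)·P(S5)
      = 0.0801·0.1 + 0.2344·0.24 + 0.0775·0.19 + 0.1352·0.08 + 0.0331·0.39
      = 0.00801 + 0.056256 + 0.014725 + 0.010816 + 0.012909 = 0.102716

P(D) ≈ 0.1027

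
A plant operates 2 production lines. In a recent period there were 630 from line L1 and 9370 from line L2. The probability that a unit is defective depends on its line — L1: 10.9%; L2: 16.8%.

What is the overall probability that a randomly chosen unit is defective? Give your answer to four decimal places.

0.1643

Total: 630 + 9370 = 10000.
P(L1) = 630/10000 = 0.063. P(L2) = 9370/10000 = 0.937.
By the law of total probability,
P(D) = P(D|L1)·P(L1) + P(D|L2)·P(L2)
      = 0.109·0.063 + 0.168·0.937
      = 0.006867 + 0.157416 = 0.164283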